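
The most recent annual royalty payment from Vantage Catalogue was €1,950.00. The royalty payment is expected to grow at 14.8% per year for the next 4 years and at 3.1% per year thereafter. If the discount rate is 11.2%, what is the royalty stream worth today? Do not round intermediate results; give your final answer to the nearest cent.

€36646.06

D_1 = 2238.60000
D_2 = 2569.91280
D_3 = 2950.25989
D_4 = 3386.89836
Terminal value at year 4: TV = D_4×(1+g_2)/(r−g_2) = 3491.89221/0.081 = 43109.78034
P_0 = D_1/(1+r)^1 + D_2/(1+r)^2 + D_3/(1+r)^3 + D_4/(1+r)^4 + TV/(1+r)^4
    = 2013.12950 + 2078.30275 + 2145.58594 + 2215.04735 + 28193.99777 = 36646.06331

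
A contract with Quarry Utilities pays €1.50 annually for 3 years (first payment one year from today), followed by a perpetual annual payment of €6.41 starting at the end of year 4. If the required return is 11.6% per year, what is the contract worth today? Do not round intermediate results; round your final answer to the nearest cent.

PV of 3-year annuity: €1.50 × [1 − (1+0.116)^−3] / 0.116 = 3.62766
Perpetuity value at year 3: €6.41 / 0.116 = 55.25862
PV of perpetuity: 55.25862 / (1+0.116)^3 = 39.75644
Total PV = 3.62766 + 39.75644 = 43.38409

€43.38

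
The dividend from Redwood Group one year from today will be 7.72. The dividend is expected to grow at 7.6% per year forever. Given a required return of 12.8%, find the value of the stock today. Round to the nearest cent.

148.46

Growing perpetuity: P = D₁ / (r − g) = 7.7200 / (0.128 − 0.076) = 148.46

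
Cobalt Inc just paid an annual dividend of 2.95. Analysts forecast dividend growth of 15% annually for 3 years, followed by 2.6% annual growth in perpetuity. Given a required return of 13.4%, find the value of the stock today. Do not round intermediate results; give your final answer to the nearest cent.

38.33

D_1 = 3.39250
D_2 = 3.90137
D_3 = 4.48658
Terminal value at year 3: TV = D_3×(1+g_2)/(r−g_2) = 4.60323/0.108 = 42.62252
P_0 = D_1/(1+r)^1 + D_2/(1+r)^2 + D_3/(1+r)^3 + TV/(1+r)^3
    = 2.99162 + 3.03383 + 3.07664 + 29.22806 = 38.33015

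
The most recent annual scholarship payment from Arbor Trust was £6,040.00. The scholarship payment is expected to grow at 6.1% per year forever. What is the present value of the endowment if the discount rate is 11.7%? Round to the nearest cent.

£114436.43

D₁ = D₀ × (1 + g) = £6,040.00 × 1.061 = £6,408.4400
Growing perpetuity: P = D₁ / (r − g) = £6,408.4400 / (0.117 − 0.061) = £114,436.43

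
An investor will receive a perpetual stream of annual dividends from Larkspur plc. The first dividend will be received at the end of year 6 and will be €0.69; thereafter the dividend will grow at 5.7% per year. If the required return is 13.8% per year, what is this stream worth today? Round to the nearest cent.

Value at end of year 5: C₁ / (r − g) = €0.69 / (0.138 − 0.057) = €8.5185
Discount to today: PV = €8.5185 / (1 + 0.138)^5 = €8.5185 / 1.908584 = €4.46

€4.46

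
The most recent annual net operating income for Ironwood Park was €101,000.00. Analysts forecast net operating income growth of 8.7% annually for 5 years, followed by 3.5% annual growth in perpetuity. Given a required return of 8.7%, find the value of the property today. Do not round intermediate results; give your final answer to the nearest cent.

€2515288.46

D_1 = 109787.00000
D_2 = 119338.46900
D_3 = 129720.91580
D_4 = 141006.63548
D_5 = 153274.21276
Terminal value at year 5: TV = D_5×(1+g_2)/(r−g_2) = 158638.81021/0.052 = 3050746.35022
P_0 = D_1/(1+r)^1 + D_2/(1+r)^2 + D_3/(1+r)^3 + D_4/(1+r)^4 + D_5/(1+r)^5 + TV/(1+r)^5
    = 101000.00000 + 101000.00000 + 101000.00000 + 101000.00000 + 101000.00000 + 2010288.46154 = 2515288.46154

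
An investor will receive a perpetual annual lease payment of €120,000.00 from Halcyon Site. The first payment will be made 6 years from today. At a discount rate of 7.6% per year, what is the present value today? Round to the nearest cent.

Value at end of year 5: C / r = €120,000.00 / 0.076 = €1,578,947.3684
Discount to today: PV = €1,578,947.3684 / (1 + 0.076)^5 = €1,578,947.3684 / 1.442319 = €1,094,728.18

€1094728.18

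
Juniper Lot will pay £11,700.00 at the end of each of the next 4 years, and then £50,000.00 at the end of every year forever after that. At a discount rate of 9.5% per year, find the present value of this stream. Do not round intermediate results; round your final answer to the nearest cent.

PV of 4-year annuity: £11,700.00 × [1 − (1+0.095)^−4] / 0.095 = 37492.42912
Perpetuity value at year 4: £50,000.00 / 0.095 = 526315.78947
PV of perpetuity: 526315.78947 / (1+0.095)^4 = 366091.73341
Total PV = 37492.42912 + 366091.73341 = 403584.16253

£403584.16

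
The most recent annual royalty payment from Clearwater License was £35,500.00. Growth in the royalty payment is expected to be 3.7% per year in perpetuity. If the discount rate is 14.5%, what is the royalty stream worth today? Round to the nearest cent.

£340865.74

D₁ = D₀ × (1 + g) = £35,500.00 × 1.037 = £36,813.5000
Growing perpetuity: P = D₁ / (r − g) = £36,813.5000 / (0.145 − 0.037) = £340,865.74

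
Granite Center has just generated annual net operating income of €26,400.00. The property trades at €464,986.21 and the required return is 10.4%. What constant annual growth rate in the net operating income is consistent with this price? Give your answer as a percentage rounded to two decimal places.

4.47%

P = D₀(1+g)/(r−g) ⇒ P(r−g) = D₀(1+g) ⇒ g(P+D₀) = P·r − D₀
g = (P·r − D₀)/(P + D₀) = (€464,986.21×0.104 − €26,400.00) / (€464,986.21 + €26,400.00) = 0.044687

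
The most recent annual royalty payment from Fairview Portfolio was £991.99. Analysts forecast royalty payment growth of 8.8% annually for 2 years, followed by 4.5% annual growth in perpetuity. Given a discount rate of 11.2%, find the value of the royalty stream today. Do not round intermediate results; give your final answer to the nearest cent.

£16731.64

D_1 = 1079.28512
D_2 = 1174.26221
Terminal value at year 2: TV = D_2×(1+g_2)/(r−g_2) = 1227.10401/0.067 = 18314.98522
P_0 = D_1/(1+r)^1 + D_2/(1+r)^2 + TV/(1+r)^2
    = 970.58014 + 949.63237 + 14811.43026 = 16731.64278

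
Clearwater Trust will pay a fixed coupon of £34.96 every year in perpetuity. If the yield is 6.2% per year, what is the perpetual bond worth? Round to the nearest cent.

Level perpetuity: PV = C / r = £34.96 / 0.062 = £563.87

£563.87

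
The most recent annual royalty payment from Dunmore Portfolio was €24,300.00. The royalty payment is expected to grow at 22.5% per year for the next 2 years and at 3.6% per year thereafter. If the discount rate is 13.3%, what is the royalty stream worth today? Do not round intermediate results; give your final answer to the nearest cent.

D_1 = 29767.50000
D_2 = 36465.18750
Terminal value at year 2: TV = D_2×(1+g_2)/(r−g_2) = 37777.93425/0.097 = 389463.23969
P_0 = D_1/(1+r)^1 + D_2/(1+r)^2 + TV/(1+r)^2
    = 26273.16858 + 28406.55914 + 303393.76569 = 358073.49342

€358073.49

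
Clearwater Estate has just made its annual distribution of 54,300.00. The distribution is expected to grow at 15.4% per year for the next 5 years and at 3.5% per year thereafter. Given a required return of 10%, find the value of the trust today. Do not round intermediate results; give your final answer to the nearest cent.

1412933.67

D_1 = 62662.20000
D_2 = 72312.17880
D_3 = 83448.25434
D_4 = 96299.28550
D_5 = 111129.37547
Terminal value at year 5: TV = D_5×(1+g_2)/(r−g_2) = 115018.90361/0.065 = 1769521.59403
P_0 = D_1/(1+r)^1 + D_2/(1+r)^2 + D_3/(1+r)^3 + D_4/(1+r)^4 + D_5/(1+r)^5 + TV/(1+r)^5
    = 56965.63636 + 59762.13124 + 62695.90859 + 65773.70774 + 69002.59885 + 1098733.68934 = 1412933.67213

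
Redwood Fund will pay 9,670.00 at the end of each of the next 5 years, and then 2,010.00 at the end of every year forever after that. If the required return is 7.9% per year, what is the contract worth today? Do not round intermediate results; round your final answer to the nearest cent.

PV of 5-year annuity: 9,670.00 × [1 − (1+0.079)^−5] / 0.079 = 38711.48057
Perpetuity value at year 5: 2,010.00 / 0.079 = 25443.03797
PV of perpetuity: 25443.03797 / (1+0.079)^5 = 17396.49444
Total PV = 38711.48057 + 17396.49444 = 56107.97501

56107.98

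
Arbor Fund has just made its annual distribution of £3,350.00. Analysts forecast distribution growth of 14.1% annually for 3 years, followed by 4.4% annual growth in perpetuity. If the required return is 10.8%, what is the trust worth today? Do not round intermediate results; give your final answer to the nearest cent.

£70337.07

D_1 = 3822.35000
D_2 = 4361.30135
D_3 = 4976.24484
Terminal value at year 3: TV = D_3×(1+g_2)/(r−g_2) = 5195.19961/0.064 = 81174.99396
P_0 = D_1/(1+r)^1 + D_2/(1+r)^2 + D_3/(1+r)^3 + TV/(1+r)^3
    = 3449.77437 + 3552.52036 + 3658.32647 + 59676.45050 = 70337.07169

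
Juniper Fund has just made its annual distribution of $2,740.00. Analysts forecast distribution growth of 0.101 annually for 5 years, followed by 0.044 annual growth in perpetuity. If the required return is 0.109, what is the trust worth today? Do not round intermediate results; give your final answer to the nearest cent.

$55850.38

D_1 = 3016.74000
D_2 = 3321.43074
D_3 = 3656.89524
D_4 = 4026.24166
D_5 = 4432.89207
Terminal value at year 5: TV = D_5×(1+g_2)/(r−g_2) = 4627.93932/0.065 = 71199.06652
P_0 = D_1/(1+r)^1 + D_2/(1+r)^2 + D_3/(1+r)^3 + D_4/(1+r)^4 + D_5/(1+r)^5 + TV/(1+r)^5
    = 2720.23445 + 2700.61147 + 2681.13006 + 2661.78917 + 2642.58781 + 42444.02571 = 55850.37867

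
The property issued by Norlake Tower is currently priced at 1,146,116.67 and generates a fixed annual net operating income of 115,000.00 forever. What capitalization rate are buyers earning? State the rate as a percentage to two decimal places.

P = C/r ⇒ r = C/P = 115,000.00/1,146,116.67 = 0.100339

10.03%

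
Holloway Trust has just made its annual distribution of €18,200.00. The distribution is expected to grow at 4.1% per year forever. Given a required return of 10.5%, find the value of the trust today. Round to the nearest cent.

€296034.38

D₁ = D₀ × (1 + g) = €18,200.00 × 1.041 = €18,946.2000
Growing perpetuity: P = D₁ / (r − g) = €18,946.2000 / (0.105 − 0.041) = €296,034.38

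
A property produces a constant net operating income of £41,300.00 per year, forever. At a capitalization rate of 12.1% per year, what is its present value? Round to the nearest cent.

£341322.31

Level perpetuity: PV = C / r = £41,300.00 / 0.121 = £341,322.31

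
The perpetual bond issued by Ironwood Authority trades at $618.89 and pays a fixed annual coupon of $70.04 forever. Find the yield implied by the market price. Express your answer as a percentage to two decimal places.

11.32%

P = C/r ⇒ r = C/P = $70.04/$618.89 = 0.113170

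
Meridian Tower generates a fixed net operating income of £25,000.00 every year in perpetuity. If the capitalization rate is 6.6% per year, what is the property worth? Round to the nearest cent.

Level perpetuity: PV = C / r = £25,000.00 / 0.066 = £378,787.88

£378787.88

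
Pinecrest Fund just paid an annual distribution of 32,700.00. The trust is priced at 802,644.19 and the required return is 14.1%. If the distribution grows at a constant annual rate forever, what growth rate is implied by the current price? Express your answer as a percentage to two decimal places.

P = D₀(1+g)/(r−g) ⇒ P(r−g) = D₀(1+g) ⇒ g(P+D₀) = P·r − D₀
g = (P·r − D₀)/(P + D₀) = (802,644.19×0.141 − 32,700.00) / (802,644.19 + 32,700.00) = 0.096335

9.63%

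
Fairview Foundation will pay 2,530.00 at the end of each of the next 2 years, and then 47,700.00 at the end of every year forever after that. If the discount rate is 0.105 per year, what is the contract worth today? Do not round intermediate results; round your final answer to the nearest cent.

376414.38

PV of 2-year annuity: 2,530.00 × [1 − (1+0.105)^−2] / 0.105 = 4361.62241
Perpetuity value at year 2: 47,700.00 / 0.105 = 454285.71429
PV of perpetuity: 454285.71429 / (1+0.105)^2 = 372052.75427
Total PV = 4361.62241 + 372052.75427 = 376414.37668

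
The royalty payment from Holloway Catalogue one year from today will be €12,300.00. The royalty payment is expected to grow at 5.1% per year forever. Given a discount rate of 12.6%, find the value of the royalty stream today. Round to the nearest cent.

Growing perpetuity: P = D₁ / (r − g) = €12,300.0000 / (0.126 − 0.051) = €164,000.00

€164000.00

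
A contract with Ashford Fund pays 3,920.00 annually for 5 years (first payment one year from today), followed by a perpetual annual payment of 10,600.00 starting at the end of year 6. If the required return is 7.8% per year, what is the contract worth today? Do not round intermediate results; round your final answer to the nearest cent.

109084.95

PV of 5-year annuity: 3,920.00 × [1 − (1+0.078)^−5] / 0.078 = 15734.27418
Perpetuity value at year 5: 10,600.00 / 0.078 = 135897.43590
PV of perpetuity: 135897.43590 / (1+0.078)^5 = 93350.67408
Total PV = 15734.27418 + 93350.67408 = 109084.94826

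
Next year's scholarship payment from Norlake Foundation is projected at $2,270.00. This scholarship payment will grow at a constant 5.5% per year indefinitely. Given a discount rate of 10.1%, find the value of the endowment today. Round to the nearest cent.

$49347.83

Growing perpetuity: P = D₁ / (r − g) = $2,270.0000 / (0.101 − 0.055) = $49,347.83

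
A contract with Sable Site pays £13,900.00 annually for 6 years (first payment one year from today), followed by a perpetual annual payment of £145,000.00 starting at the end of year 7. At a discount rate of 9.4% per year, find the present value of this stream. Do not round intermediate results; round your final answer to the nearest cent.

PV of 6-year annuity: £13,900.00 × [1 − (1+0.094)^−6] / 0.094 = 61617.59163
Perpetuity value at year 6: £145,000.00 / 0.094 = 1542553.19149
PV of perpetuity: 1542553.19149 / (1+0.094)^6 = 899779.75358
Total PV = 61617.59163 + 899779.75358 = 961397.34522

£961397.35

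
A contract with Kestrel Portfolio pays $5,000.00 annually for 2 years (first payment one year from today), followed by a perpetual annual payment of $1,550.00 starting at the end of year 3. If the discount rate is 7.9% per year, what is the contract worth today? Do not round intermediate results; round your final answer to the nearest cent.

$25780.96

PV of 2-year annuity: $5,000.00 × [1 − (1+0.079)^−2] / 0.079 = 8928.56376
Perpetuity value at year 2: $1,550.00 / 0.079 = 19620.25316
PV of perpetuity: 19620.25316 / (1+0.079)^2 = 16852.39840
Total PV = 8928.56376 + 16852.39840 = 25780.96216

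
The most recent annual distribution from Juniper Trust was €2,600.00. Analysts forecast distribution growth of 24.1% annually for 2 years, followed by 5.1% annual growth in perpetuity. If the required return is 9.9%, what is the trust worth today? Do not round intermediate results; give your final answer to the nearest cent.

D_1 = 3226.60000
D_2 = 4004.21060
Terminal value at year 2: TV = D_2×(1+g_2)/(r−g_2) = 4208.42534/0.048 = 87675.52793
P_0 = D_1/(1+r)^1 + D_2/(1+r)^2 + TV/(1+r)^2
    = 2935.94177 + 3315.29002 + 72591.03770 = 78842.26949

€78842.27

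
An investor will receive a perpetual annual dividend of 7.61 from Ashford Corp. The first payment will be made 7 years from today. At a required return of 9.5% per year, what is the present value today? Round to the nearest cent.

46.47

Value at end of year 6: C / r = 7.61 / 0.095 = 80.1053
Discount to today: PV = 80.1053 / (1 + 0.095)^6 = 80.1053 / 1.723791 = 46.47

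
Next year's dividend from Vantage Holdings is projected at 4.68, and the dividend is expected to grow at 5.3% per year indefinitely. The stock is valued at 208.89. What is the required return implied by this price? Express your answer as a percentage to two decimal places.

P = D₁/(r − g) ⇒ r = D₁/P + g = 4.6800/208.89 + 0.053 = 0.022404 + 0.053 = 0.075404

7.54%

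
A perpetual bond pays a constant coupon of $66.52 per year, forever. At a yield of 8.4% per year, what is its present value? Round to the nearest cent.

$791.90

Level perpetuity: PV = C / r = $66.52 / 0.084 = $791.90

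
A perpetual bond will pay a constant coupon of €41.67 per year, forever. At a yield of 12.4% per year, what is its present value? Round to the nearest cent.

Level perpetuity: PV = C / r = €41.67 / 0.124 = €336.05

€336.05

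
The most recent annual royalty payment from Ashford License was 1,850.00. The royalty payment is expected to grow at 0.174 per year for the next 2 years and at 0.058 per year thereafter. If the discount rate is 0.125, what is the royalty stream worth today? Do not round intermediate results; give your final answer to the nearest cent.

35758.91

D_1 = 2171.90000
D_2 = 2549.81060
Terminal value at year 2: TV = D_2×(1+g_2)/(r−g_2) = 2697.69961/0.067 = 40264.17336
P_0 = D_1/(1+r)^1 + D_2/(1+r)^2 + TV/(1+r)^2
    = 1930.57778 + 2014.66517 + 31813.66784 = 35758.91078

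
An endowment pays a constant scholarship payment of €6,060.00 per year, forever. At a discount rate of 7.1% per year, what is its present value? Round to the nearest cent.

Level perpetuity: PV = C / r = €6,060.00 / 0.071 = €85,352.11

€85352.11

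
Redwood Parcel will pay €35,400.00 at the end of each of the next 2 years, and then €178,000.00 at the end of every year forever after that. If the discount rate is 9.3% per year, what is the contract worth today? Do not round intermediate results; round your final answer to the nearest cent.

PV of 2-year annuity: €35,400.00 × [1 − (1+0.093)^−2] / 0.093 = 62020.05777
Perpetuity value at year 2: €178,000.00 / 0.093 = 1913978.49462
PV of perpetuity: 1913978.49462 / (1+0.093)^2 = 1602126.22672
Total PV = 62020.05777 + 1602126.22672 = 1664146.28449

€1664146.28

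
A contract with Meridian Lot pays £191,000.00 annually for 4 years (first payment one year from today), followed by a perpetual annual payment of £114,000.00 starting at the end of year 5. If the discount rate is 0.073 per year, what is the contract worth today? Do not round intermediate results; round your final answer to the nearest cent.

£1820702.41

PV of 4-year annuity: £191,000.00 × [1 − (1+0.073)^−4] / 0.073 = 642599.83995
Perpetuity value at year 4: £114,000.00 / 0.073 = 1561643.83562
PV of perpetuity: 1561643.83562 / (1+0.073)^4 = 1178102.56989
Total PV = 642599.83995 + 1178102.56989 = 1820702.40984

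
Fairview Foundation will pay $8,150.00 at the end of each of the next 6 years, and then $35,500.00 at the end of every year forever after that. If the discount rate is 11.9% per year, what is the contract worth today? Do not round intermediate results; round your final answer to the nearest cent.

$185553.14

PV of 6-year annuity: $8,150.00 × [1 − (1+0.119)^−6] / 0.119 = 33603.08568
Perpetuity value at year 6: $35,500.00 / 0.119 = 298319.32773
PV of perpetuity: 298319.32773 / (1+0.119)^6 = 151950.05881
Total PV = 33603.08568 + 151950.05881 = 185553.14449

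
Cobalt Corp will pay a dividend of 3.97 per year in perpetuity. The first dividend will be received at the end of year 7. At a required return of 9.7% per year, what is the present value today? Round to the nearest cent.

23.48

Value at end of year 6: C / r = 3.97 / 0.097 = 40.9278
Discount to today: PV = 40.9278 / (1 + 0.097)^6 = 40.9278 / 1.742769 = 23.48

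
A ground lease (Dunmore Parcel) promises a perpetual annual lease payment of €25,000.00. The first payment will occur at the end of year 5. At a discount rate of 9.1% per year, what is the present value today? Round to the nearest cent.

Value at end of year 4: C / r = €25,000.00 / 0.091 = €274,725.2747
Discount to today: PV = €274,725.2747 / (1 + 0.091)^4 = €274,725.2747 / 1.416769 = €193,909.74

€193909.74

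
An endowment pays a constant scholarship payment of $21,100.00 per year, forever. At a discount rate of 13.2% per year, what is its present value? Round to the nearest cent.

$159848.48

Level perpetuity: PV = C / r = $21,100.00 / 0.132 = $159,848.48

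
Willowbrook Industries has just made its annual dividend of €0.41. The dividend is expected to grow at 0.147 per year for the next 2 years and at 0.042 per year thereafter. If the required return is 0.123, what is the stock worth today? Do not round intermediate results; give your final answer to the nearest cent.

€6.35

D_1 = 0.47027
D_2 = 0.53940
Terminal value at year 2: TV = D_2×(1+g_2)/(r−g_2) = 0.56205/0.081 = 6.93894
P_0 = D_1/(1+r)^1 + D_2/(1+r)^2 + TV/(1+r)^2
    = 0.41876 + 0.42771 + 5.50217 = 6.34864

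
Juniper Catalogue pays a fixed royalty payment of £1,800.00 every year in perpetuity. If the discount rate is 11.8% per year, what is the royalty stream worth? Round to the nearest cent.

Level perpetuity: PV = C / r = £1,800.00 / 0.118 = £15,254.24

£15254.24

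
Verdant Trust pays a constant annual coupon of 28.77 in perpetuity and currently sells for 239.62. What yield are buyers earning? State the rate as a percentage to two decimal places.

P = C/r ⇒ r = C/P = 28.77/239.62 = 0.120065

12.01%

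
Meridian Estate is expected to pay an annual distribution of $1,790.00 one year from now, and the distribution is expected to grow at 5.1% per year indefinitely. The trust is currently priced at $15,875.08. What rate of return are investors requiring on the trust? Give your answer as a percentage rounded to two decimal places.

P = D₁/(r − g) ⇒ r = D₁/P + g = $1,790.0000/$15,875.08 + 0.051 = 0.112755 + 0.051 = 0.163755

16.38%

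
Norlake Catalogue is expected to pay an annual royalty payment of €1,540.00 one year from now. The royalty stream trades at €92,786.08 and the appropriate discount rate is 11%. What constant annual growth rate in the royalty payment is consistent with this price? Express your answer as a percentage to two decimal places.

P = D₁/(r−g) ⇒ g = r − D₁/P = 0.11 − €1,540.00/€92,786.08 = 0.093403

9.34%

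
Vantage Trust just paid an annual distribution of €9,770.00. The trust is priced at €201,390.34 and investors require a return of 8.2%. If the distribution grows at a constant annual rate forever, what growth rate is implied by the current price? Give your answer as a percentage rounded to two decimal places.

3.19%

P = D₀(1+g)/(r−g) ⇒ P(r−g) = D₀(1+g) ⇒ g(P+D₀) = P·r − D₀
g = (P·r − D₀)/(P + D₀) = (€201,390.34×0.082 − €9,770.00) / (€201,390.34 + €9,770.00) = 0.031938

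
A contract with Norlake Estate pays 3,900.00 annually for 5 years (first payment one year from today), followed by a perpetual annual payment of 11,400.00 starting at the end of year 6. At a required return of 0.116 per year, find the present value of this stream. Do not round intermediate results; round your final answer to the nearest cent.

PV of 5-year annuity: 3,900.00 × [1 − (1+0.116)^−5] / 0.116 = 14199.06106
Perpetuity value at year 5: 11,400.00 / 0.116 = 98275.86207
PV of perpetuity: 98275.86207 / (1+0.116)^5 = 56770.91436
Total PV = 14199.06106 + 56770.91436 = 70969.97542

70969.98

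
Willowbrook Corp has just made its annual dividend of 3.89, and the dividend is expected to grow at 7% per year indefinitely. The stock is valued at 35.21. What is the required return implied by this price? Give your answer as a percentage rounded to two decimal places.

18.82%

D₁ = 3.89 × 1.07 = 4.1623
P = D₁/(r − g) ⇒ r = D₁/P + g = 4.1623/35.21 + 0.07 = 0.118214 + 0.07 = 0.188214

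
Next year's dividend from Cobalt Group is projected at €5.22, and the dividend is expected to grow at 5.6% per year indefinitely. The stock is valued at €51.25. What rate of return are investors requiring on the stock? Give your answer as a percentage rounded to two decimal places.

15.79%

P = D₁/(r − g) ⇒ r = D₁/P + g = €5.2200/€51.25 + 0.056 = 0.101854 + 0.056 = 0.157854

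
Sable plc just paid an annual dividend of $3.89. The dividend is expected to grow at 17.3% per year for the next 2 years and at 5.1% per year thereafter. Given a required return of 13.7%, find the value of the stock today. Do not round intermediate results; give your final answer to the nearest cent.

$58.75

D_1 = 4.56297
D_2 = 5.35236
Terminal value at year 2: TV = D_2×(1+g_2)/(r−g_2) = 5.62533/0.086 = 65.41086
P_0 = D_1/(1+r)^1 + D_2/(1+r)^2 + TV/(1+r)^2
    = 4.01317 + 4.14023 + 50.59749 = 58.75089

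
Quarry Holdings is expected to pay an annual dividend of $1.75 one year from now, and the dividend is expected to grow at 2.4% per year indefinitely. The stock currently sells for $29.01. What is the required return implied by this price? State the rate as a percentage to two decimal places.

8.43%

P = D₁/(r − g) ⇒ r = D₁/P + g = $1.7500/$29.01 + 0.024 = 0.060324 + 0.024 = 0.084324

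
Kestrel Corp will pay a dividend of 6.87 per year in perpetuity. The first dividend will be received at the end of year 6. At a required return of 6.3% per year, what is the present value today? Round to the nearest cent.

80.34

Value at end of year 5: C / r = 6.87 / 0.063 = 109.0476
Discount to today: PV = 109.0476 / (1 + 0.063)^5 = 109.0476 / 1.357270 = 80.34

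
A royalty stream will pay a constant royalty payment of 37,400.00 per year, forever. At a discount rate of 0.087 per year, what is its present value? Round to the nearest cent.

Level perpetuity: PV = C / r = 37,400.00 / 0.087 = 429,885.06

429885.06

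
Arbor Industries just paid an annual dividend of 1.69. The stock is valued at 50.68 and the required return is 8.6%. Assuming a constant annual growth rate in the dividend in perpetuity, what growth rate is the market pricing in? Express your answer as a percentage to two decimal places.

5.10%

P = D₀(1+g)/(r−g) ⇒ P(r−g) = D₀(1+g) ⇒ g(P+D₀) = P·r − D₀
g = (P·r − D₀)/(P + D₀) = (50.68×0.086 − 1.69) / (50.68 + 1.69) = 0.050954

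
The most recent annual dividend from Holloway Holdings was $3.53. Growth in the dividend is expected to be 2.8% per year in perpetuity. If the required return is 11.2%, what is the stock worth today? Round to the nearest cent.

D₁ = D₀ × (1 + g) = $3.53 × 1.028 = $3.6288
Growing perpetuity: P = D₁ / (r − g) = $3.6288 / (0.112 − 0.028) = $43.20

$43.20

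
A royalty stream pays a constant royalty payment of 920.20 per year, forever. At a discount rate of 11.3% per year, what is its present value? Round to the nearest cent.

Level perpetuity: PV = C / r = 920.20 / 0.113 = 8,143.36

8143.36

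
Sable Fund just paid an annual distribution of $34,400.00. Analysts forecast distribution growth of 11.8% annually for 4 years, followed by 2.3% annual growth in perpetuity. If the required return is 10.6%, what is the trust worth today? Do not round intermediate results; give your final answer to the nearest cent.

$584066.12

D_1 = 38459.20000
D_2 = 42997.38560
D_3 = 48071.07710
D_4 = 53743.46420
Terminal value at year 4: TV = D_4×(1+g_2)/(r−g_2) = 54979.56388/0.083 = 662404.38404
P_0 = D_1/(1+r)^1 + D_2/(1+r)^2 + D_3/(1+r)^3 + D_4/(1+r)^4 + TV/(1+r)^4
    = 34773.23689 + 35150.52337 + 35531.90337 + 35917.42131 + 442693.03609 = 584066.12101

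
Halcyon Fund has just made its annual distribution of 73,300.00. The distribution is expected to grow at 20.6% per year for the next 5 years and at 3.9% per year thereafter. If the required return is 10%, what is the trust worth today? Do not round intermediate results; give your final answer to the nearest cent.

D_1 = 88399.80000
D_2 = 106610.15880
D_3 = 128571.85151
D_4 = 155057.65292
D_5 = 186999.52943
Terminal value at year 5: TV = D_5×(1+g_2)/(r−g_2) = 194292.51107/0.061 = 3185123.13237
P_0 = D_1/(1+r)^1 + D_2/(1+r)^2 + D_3/(1+r)^3 + D_4/(1+r)^4 + D_5/(1+r)^5 + TV/(1+r)^5
    = 80363.45455 + 88107.56926 + 96597.93502 + 105906.46330 + 116111.99522 + 1977710.86946 = 2464798.28681

2464798.29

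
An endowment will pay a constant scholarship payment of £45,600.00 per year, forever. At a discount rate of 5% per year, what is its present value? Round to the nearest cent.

£912000.00

Level perpetuity: PV = C / r = £45,600.00 / 0.05 = £912,000.00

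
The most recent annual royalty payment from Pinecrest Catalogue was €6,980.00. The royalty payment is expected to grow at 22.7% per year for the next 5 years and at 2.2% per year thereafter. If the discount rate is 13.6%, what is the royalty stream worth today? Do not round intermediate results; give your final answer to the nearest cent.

D_1 = 8564.46000
D_2 = 10508.59242
D_3 = 12894.04290
D_4 = 15820.99064
D_5 = 19412.35551
Terminal value at year 5: TV = D_5×(1+g_2)/(r−g_2) = 19839.42733/0.114 = 174030.06433
P_0 = D_1/(1+r)^1 + D_2/(1+r)^2 + D_3/(1+r)^3 + D_4/(1+r)^4 + D_5/(1+r)^5 + TV/(1+r)^5
    = 7539.13732 + 8143.06470 + 8795.37006 + 9499.92875 + 10260.92656 + 91988.30655 = 136226.73394

€136226.73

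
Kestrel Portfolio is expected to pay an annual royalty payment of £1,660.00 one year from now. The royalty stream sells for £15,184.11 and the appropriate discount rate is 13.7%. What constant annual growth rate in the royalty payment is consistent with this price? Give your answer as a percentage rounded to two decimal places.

2.77%

P = D₁/(r−g) ⇒ g = r − D₁/P = 0.137 − £1,660.00/£15,184.11 = 0.027675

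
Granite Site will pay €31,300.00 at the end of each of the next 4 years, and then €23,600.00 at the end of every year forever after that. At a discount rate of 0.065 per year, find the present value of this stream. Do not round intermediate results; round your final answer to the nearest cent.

PV of 4-year annuity: €31,300.00 × [1 − (1+0.065)^−4] / 0.065 = 107227.49623
Perpetuity value at year 4: €23,600.00 / 0.065 = 363076.92308
PV of perpetuity: 363076.92308 / (1+0.065)^4 = 282228.07608
Total PV = 107227.49623 + 282228.07608 = 389455.57231

€389455.57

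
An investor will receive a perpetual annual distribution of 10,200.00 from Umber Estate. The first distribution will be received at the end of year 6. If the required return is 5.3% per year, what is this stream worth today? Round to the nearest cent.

Value at end of year 5: C / r = 10,200.00 / 0.053 = 192,452.8302
Discount to today: PV = 192,452.8302 / (1 + 0.053)^5 = 192,452.8302 / 1.294619 = 148,656.00

148656.00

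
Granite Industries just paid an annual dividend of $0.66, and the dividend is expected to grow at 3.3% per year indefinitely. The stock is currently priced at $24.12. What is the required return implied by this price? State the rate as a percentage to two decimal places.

D₁ = $0.66 × 1.033 = $0.6818
P = D₁/(r − g) ⇒ r = D₁/P + g = $0.6818/$24.12 + 0.033 = 0.028266 + 0.033 = 0.061266

6.13%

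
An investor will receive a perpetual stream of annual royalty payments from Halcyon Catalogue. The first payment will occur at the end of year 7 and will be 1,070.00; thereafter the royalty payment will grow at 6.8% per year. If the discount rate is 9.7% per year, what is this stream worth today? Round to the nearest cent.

21171.23

Value at end of year 6: C₁ / (r − g) = 1,070.00 / (0.097 − 0.068) = 36,896.5517
Discount to today: PV = 36,896.5517 / (1 + 0.097)^6 = 36,896.5517 / 1.742769 = 21,171.23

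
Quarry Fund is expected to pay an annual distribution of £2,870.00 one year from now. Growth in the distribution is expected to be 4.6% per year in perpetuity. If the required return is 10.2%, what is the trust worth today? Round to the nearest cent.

£51250.00

Growing perpetuity: P = D₁ / (r − g) = £2,870.0000 / (0.102 − 0.046) = £51,250.00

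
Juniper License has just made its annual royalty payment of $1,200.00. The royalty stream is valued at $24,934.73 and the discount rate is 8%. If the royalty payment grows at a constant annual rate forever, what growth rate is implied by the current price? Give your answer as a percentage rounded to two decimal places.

3.04%

P = D₀(1+g)/(r−g) ⇒ P(r−g) = D₀(1+g) ⇒ g(P+D₀) = P·r − D₀
g = (P·r − D₀)/(P + D₀) = ($24,934.73×0.08 − $1,200.00) / ($24,934.73 + $1,200.00) = 0.030411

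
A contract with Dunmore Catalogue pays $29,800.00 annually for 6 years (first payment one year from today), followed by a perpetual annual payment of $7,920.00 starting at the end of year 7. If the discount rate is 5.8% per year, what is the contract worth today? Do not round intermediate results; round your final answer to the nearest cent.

PV of 6-year annuity: $29,800.00 × [1 − (1+0.058)^−6] / 0.058 = 147461.60339
Perpetuity value at year 6: $7,920.00 / 0.058 = 136551.72414
PV of perpetuity: 136551.72414 / (1+0.058)^6 = 97360.58659
Total PV = 147461.60339 + 97360.58659 = 244822.18998

$244822.19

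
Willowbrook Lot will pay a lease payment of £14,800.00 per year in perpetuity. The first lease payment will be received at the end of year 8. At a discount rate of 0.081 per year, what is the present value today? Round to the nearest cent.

Value at end of year 7: C / r = £14,800.00 / 0.081 = £182,716.0494
Discount to today: PV = £182,716.0494 / (1 + 0.081)^7 = £182,716.0494 / 1.724963 = £105,924.60

£105924.60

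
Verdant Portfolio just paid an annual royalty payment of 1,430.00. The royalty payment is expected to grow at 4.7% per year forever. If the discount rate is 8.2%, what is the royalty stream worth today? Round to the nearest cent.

42777.43

D₁ = D₀ × (1 + g) = 1,430.00 × 1.047 = 1,497.2100
Growing perpetuity: P = D₁ / (r − g) = 1,497.2100 / (0.082 − 0.047) = 42,777.43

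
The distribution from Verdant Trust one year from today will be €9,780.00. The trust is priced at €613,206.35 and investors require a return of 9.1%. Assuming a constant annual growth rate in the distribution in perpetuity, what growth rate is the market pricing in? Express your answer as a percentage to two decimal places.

7.51%

P = D₁/(r−g) ⇒ g = r − D₁/P = 0.091 − €9,780.00/€613,206.35 = 0.075051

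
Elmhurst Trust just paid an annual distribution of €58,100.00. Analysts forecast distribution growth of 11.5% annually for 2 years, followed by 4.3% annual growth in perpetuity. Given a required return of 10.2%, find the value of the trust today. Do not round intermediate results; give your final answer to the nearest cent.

€1169729.63

D_1 = 64781.50000
D_2 = 72231.37250
Terminal value at year 2: TV = D_2×(1+g_2)/(r−g_2) = 75337.32152/0.059 = 1276903.75453
P_0 = D_1/(1+r)^1 + D_2/(1+r)^2 + TV/(1+r)^2
    = 58785.39020 + 59478.86576 + 1051465.37275 = 1169729.62872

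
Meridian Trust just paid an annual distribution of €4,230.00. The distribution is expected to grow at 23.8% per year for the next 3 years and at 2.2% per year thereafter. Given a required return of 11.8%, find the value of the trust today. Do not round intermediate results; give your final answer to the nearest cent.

D_1 = 5236.74000
D_2 = 6483.08412
D_3 = 8026.05814
Terminal value at year 3: TV = D_3×(1+g_2)/(r−g_2) = 8202.63142/0.096 = 85444.07729
P_0 = D_1/(1+r)^1 + D_2/(1+r)^2 + D_3/(1+r)^3 + TV/(1+r)^3
    = 4684.02504 + 5186.78265 + 5743.50351 + 61144.38111 = 76758.69232

€76758.69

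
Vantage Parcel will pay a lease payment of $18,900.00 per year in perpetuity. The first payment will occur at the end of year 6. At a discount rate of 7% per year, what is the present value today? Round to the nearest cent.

Value at end of year 5: C / r = $18,900.00 / 0.07 = $270,000.0000
Discount to today: PV = $270,000.0000 / (1 + 0.07)^5 = $270,000.0000 / 1.402552 = $192,506.27

$192506.27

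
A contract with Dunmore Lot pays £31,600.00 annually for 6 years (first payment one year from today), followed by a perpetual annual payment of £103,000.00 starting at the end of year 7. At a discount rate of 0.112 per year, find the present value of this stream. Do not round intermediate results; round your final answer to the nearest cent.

PV of 6-year annuity: £31,600.00 × [1 − (1+0.112)^−6] / 0.112 = 132918.28702
Perpetuity value at year 6: £103,000.00 / 0.112 = 919642.85714
PV of perpetuity: 919642.85714 / (1+0.112)^6 = 486396.54185
Total PV = 132918.28702 + 486396.54185 = 619314.82887

£619314.83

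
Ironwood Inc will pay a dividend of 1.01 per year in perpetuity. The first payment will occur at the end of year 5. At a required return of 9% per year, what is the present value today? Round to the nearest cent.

Value at end of year 4: C / r = 1.01 / 0.09 = 11.2222
Discount to today: PV = 11.2222 / (1 + 0.09)^4 = 11.2222 / 1.411582 = 7.95

7.95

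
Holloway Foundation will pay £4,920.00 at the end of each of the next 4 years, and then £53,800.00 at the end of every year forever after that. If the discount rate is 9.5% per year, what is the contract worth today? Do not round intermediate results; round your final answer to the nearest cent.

£409680.75

PV of 4-year annuity: £4,920.00 × [1 − (1+0.095)^−4] / 0.095 = 15766.04712
Perpetuity value at year 4: £53,800.00 / 0.095 = 566315.78947
PV of perpetuity: 566315.78947 / (1+0.095)^4 = 393914.70515
Total PV = 15766.04712 + 393914.70515 = 409680.75227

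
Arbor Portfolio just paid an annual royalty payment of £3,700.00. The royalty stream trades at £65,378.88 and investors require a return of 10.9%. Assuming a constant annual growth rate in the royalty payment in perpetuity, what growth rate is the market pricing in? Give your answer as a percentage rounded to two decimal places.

P = D₀(1+g)/(r−g) ⇒ P(r−g) = D₀(1+g) ⇒ g(P+D₀) = P·r − D₀
g = (P·r − D₀)/(P + D₀) = (£65,378.88×0.109 − £3,700.00) / (£65,378.88 + £3,700.00) = 0.049600

4.96%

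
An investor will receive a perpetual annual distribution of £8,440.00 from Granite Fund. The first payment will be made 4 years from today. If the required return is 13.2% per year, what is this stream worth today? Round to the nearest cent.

£44078.75

Value at end of year 3: C / r = £8,440.00 / 0.132 = £63,939.3939
Discount to today: PV = £63,939.3939 / (1 + 0.132)^3 = £63,939.3939 / 1.450572 = £44,078.75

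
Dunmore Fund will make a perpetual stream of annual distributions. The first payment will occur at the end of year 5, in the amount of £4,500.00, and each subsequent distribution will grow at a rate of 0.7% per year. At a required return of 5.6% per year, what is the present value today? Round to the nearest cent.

Value at end of year 4: C₁ / (r − g) = £4,500.00 / (0.056 − 0.007) = £91,836.7347
Discount to today: PV = £91,836.7347 / (1 + 0.056)^4 = £91,836.7347 / 1.243528 = £73,851.74

£73851.74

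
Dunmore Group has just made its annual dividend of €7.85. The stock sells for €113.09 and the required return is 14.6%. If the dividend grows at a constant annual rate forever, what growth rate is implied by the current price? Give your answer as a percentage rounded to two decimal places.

P = D₀(1+g)/(r−g) ⇒ P(r−g) = D₀(1+g) ⇒ g(P+D₀) = P·r − D₀
g = (P·r − D₀)/(P + D₀) = (€113.09×0.146 − €7.85) / (€113.09 + €7.85) = 0.071615

7.16%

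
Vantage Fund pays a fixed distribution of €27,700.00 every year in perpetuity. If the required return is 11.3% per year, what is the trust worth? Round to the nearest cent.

€245132.74

Level perpetuity: PV = C / r = €27,700.00 / 0.113 = €245,132.74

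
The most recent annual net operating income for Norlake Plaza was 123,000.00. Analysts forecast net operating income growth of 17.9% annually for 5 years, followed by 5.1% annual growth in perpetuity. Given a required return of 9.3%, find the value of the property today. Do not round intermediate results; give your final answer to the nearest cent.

5271295.90

D_1 = 145017.00000
D_2 = 170975.04300
D_3 = 201579.57570
D_4 = 237662.31975
D_5 = 280203.87498
Terminal value at year 5: TV = D_5×(1+g_2)/(r−g_2) = 294494.27261/0.042 = 7011768.39537
P_0 = D_1/(1+r)^1 + D_2/(1+r)^2 + D_3/(1+r)^3 + D_4/(1+r)^4 + D_5/(1+r)^5 + TV/(1+r)^5
    = 132677.95059 + 143117.38678 + 154378.22417 + 166525.09267 + 179627.70747 + 4494969.53688 = 5271295.89856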